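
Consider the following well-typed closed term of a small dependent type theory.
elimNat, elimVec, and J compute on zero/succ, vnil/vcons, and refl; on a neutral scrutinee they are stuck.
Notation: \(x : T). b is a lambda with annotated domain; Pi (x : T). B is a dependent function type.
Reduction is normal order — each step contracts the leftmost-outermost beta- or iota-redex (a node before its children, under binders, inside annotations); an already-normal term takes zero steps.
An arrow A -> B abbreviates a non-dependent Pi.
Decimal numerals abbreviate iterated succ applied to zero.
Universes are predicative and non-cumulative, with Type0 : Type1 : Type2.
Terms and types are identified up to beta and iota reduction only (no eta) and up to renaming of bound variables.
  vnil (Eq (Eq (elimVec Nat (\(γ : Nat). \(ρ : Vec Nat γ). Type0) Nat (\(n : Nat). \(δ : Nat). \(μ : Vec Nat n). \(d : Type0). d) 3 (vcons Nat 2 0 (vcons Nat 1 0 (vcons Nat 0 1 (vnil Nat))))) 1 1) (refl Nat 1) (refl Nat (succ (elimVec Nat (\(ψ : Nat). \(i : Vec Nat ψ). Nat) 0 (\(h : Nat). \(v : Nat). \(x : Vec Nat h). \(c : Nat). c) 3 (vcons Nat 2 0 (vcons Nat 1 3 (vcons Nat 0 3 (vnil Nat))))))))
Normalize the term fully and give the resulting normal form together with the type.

normal form:
  vnil (Eq (Eq Nat 1 1) (refl Nat 1) (refl Nat 1))
the term's type:
  Vec (Eq (Eq Nat 1 1) (refl Nat 1) (refl Nat 1)) 0


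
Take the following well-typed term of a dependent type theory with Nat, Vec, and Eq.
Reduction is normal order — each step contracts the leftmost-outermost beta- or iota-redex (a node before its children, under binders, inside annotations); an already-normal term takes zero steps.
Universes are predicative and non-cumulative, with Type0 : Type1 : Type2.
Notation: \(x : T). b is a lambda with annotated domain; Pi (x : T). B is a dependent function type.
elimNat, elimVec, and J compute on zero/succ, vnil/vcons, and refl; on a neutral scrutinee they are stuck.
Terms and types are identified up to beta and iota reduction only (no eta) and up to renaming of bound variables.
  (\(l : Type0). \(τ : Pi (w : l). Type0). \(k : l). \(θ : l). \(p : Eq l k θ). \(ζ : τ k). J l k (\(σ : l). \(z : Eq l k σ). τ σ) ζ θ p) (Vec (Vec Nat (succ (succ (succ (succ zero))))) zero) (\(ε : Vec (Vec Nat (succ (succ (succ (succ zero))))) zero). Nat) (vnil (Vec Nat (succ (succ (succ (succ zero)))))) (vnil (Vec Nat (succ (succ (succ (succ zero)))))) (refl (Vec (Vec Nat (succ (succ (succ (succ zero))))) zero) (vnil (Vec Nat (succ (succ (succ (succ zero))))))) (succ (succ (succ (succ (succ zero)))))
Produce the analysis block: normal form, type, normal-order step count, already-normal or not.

reduced normal form:
  succ (succ (succ (succ (succ zero))))
type:
  Nat
reduction steps (normal order): 7
started in normal form: no
first redex: a beta-redex


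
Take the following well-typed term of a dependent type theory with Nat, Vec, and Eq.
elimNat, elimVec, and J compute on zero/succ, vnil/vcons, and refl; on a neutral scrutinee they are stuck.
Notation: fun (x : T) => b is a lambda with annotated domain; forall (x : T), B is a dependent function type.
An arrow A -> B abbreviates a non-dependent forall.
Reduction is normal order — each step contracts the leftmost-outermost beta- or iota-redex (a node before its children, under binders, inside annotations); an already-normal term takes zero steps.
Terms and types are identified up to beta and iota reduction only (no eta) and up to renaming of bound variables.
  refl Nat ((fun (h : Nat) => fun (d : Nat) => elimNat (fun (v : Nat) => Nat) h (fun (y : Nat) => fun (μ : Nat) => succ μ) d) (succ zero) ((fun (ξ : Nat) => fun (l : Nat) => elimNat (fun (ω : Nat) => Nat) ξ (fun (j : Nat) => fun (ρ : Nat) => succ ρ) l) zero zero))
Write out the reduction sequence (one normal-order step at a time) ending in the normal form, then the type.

normal-order reduction sequence:
  refl Nat ((fun (h : Nat) => fun (d : Nat) => elimNat (fun (v : Nat) => Nat) h (fun (y : Nat) => fun (μ : Nat) => succ μ) d) (succ zero) ((fun (ξ : Nat) => fun (l : Nat) => elimNat (fun (ω : Nat) => Nat) ξ (fun (j : Nat) => fun (ρ : Nat) => succ ρ) l) zero zero))
  ~> refl Nat ((fun (h : Nat) => elimNat (fun (d : Nat) => Nat) (succ zero) (fun (v : Nat) => fun (y : Nat) => succ y) h) ((fun (μ : Nat) => fun (ξ : Nat) => elimNat (fun (l : Nat) => Nat) μ (fun (ω : Nat) => fun (j : Nat) => succ j) ξ) zero zero))
  ~> refl Nat (elimNat (fun (h : Nat) => Nat) (succ zero) (fun (d : Nat) => fun (v : Nat) => succ v) ((fun (y : Nat) => fun (μ : Nat) => elimNat (fun (ξ : Nat) => Nat) y (fun (l : Nat) => fun (ω : Nat) => succ ω) μ) zero zero))
  ~> refl Nat (elimNat (fun (h : Nat) => Nat) (succ zero) (fun (d : Nat) => fun (v : Nat) => succ v) ((fun (y : Nat) => elimNat (fun (μ : Nat) => Nat) zero (fun (ξ : Nat) => fun (l : Nat) => succ l) y) zero))
  ~> refl Nat (elimNat (fun (h : Nat) => Nat) (succ zero) (fun (d : Nat) => fun (v : Nat) => succ v) (elimNat (fun (y : Nat) => Nat) zero (fun (μ : Nat) => fun (ξ : Nat) => succ ξ) zero))
  ~> refl Nat (elimNat (fun (h : Nat) => Nat) (succ zero) (fun (d : Nat) => fun (v : Nat) => succ v) zero)
  ~> refl Nat (succ zero)
inferred type:
  Eq Nat (succ zero) (succ zero)


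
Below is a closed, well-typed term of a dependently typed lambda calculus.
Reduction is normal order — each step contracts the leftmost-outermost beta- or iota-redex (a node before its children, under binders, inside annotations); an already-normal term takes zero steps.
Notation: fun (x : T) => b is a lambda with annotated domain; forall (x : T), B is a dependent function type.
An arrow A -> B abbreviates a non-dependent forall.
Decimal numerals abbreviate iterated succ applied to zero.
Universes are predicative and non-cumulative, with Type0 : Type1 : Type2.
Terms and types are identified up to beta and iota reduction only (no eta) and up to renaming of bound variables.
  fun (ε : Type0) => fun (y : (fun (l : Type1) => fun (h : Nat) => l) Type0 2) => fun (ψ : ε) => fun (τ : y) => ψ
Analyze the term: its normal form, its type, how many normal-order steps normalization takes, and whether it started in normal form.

resulting normal form:
  fun (ε : Type0) => fun (y : Type0) => fun (l : ε) => fun (h : y) => l
inferred type:
  forall (ε : Type0), forall (y : Type0), ε -> y -> ε
reduction steps (normal order): 2
already normal: no
first contracted redex: a beta-redex


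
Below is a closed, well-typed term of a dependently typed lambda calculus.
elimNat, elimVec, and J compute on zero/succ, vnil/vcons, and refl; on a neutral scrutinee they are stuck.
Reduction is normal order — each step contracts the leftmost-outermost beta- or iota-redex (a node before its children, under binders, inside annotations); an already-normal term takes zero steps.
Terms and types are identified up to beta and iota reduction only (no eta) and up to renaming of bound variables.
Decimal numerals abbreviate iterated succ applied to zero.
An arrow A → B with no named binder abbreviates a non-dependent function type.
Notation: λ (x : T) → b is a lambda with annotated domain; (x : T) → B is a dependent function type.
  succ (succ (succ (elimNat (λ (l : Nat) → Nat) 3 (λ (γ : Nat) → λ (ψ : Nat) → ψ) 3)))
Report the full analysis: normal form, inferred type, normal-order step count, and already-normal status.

normal form:
  6
type:
  Nat
reduction steps (normal order): 10
already normal: no
first contracted redex: an elimNat iota-redex


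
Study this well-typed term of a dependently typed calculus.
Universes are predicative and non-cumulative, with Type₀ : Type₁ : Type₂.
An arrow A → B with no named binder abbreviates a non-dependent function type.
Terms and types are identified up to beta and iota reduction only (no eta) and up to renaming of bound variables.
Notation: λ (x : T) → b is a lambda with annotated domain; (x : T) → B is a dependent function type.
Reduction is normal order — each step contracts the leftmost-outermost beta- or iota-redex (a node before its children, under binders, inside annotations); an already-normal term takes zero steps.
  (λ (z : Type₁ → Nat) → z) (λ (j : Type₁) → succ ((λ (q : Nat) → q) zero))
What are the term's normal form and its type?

normal form:
  λ (z : Type₁) → succ zero
the term's type:
  Type₁ → Nat
observation: the leftmost-outermost redex is a beta-redex, and normalization takes 2 steps.


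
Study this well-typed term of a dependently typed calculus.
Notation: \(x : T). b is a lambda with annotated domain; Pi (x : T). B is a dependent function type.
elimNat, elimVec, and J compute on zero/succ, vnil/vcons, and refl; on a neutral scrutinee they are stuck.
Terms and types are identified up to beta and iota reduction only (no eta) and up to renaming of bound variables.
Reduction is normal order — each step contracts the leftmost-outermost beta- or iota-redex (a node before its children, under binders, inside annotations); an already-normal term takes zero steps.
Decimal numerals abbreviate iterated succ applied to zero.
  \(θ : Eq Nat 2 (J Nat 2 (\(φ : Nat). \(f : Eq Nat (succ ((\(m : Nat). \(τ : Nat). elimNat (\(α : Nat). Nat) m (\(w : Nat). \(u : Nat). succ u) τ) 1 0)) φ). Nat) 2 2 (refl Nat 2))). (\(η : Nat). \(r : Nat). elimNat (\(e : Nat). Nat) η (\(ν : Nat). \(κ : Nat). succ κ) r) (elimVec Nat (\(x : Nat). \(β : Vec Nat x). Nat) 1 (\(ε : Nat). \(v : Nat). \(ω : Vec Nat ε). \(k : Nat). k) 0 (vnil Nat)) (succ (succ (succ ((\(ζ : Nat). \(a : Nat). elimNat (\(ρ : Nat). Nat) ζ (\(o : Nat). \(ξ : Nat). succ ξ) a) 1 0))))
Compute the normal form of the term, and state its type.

reduced normal form:
  \(θ : Eq Nat 2 2). 5
the term's type:
  Pi (θ : Eq Nat 2 2). Nat


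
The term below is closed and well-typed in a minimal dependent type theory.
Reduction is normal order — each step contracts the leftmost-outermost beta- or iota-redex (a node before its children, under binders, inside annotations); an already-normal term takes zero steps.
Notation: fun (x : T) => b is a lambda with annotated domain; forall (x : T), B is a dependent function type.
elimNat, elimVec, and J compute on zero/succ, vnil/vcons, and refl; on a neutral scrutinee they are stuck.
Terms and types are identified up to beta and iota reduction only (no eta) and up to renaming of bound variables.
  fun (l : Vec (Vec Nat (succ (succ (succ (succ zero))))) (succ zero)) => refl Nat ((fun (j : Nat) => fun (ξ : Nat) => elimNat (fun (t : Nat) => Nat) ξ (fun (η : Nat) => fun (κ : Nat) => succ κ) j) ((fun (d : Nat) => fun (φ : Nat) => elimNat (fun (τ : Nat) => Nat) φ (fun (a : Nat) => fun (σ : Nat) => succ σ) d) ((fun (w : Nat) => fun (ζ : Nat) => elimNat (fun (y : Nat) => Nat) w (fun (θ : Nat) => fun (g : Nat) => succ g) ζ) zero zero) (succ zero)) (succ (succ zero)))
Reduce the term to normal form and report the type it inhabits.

normal form:
  fun (l : Vec (Vec Nat (succ (succ (succ (succ zero))))) (succ zero)) => refl Nat (succ (succ (succ zero)))
the term's type:
  forall (l : Vec (Vec Nat (succ (succ (succ (succ zero))))) (succ zero)), Eq Nat (succ (succ (succ zero))) (succ (succ (succ zero)))
observation: the first redex contracted is a beta-redex; the normal form is reached in 12 normal-order steps.


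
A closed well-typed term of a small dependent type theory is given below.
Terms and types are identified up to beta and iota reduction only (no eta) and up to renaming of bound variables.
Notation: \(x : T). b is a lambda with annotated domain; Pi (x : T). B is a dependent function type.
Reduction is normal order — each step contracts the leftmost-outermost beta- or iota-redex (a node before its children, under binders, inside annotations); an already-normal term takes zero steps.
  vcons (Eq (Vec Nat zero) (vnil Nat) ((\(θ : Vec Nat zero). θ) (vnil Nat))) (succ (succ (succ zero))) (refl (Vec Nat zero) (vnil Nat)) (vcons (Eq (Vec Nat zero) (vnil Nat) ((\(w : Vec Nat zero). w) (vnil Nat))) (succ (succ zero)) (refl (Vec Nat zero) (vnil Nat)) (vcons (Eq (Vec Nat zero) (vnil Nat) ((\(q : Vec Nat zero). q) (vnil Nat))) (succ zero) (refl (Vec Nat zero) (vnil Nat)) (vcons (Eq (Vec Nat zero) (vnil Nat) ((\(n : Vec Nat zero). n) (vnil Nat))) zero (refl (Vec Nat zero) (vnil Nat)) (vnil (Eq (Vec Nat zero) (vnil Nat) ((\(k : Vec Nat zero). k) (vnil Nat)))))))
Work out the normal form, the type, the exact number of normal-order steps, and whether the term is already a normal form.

normal form:
  vcons (Eq (Vec Nat zero) (vnil Nat) (vnil Nat)) (succ (succ (succ zero))) (refl (Vec Nat zero) (vnil Nat)) (vcons (Eq (Vec Nat zero) (vnil Nat) (vnil Nat)) (succ (succ zero)) (refl (Vec Nat zero) (vnil Nat)) (vcons (Eq (Vec Nat zero) (vnil Nat) (vnil Nat)) (succ zero) (refl (Vec Nat zero) (vnil Nat)) (vcons (Eq (Vec Nat zero) (vnil Nat) (vnil Nat)) zero (refl (Vec Nat zero) (vnil Nat)) (vnil (Eq (Vec Nat zero) (vnil Nat) (vnil Nat))))))
inferred type:
  Vec (Eq (Vec Nat zero) (vnil Nat) (vnil Nat)) (succ (succ (succ (succ zero))))
steps to reach normal form (normal order): 5
already normal: no
first redex: a beta-redex


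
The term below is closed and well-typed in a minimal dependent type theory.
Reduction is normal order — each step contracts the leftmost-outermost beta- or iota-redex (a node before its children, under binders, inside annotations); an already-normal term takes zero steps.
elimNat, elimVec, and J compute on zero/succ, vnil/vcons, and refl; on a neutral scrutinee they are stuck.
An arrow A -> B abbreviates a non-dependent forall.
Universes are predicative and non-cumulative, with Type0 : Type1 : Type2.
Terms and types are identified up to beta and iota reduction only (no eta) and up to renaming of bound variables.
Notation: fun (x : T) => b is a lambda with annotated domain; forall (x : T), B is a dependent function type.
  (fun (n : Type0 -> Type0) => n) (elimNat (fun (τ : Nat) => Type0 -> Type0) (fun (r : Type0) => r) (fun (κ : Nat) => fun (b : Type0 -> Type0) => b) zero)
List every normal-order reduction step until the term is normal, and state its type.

normal-order reduction sequence:
  (fun (n : Type0 -> Type0) => n) (elimNat (fun (τ : Nat) => Type0 -> Type0) (fun (r : Type0) => r) (fun (κ : Nat) => fun (b : Type0 -> Type0) => b) zero)
  ~> elimNat (fun (n : Nat) => Type0 -> Type0) (fun (τ : Type0) => τ) (fun (r : Nat) => fun (κ : Type0 -> Type0) => κ) zero
  ~> fun (n : Type0) => n
inferred type:
  Type0 -> Type0


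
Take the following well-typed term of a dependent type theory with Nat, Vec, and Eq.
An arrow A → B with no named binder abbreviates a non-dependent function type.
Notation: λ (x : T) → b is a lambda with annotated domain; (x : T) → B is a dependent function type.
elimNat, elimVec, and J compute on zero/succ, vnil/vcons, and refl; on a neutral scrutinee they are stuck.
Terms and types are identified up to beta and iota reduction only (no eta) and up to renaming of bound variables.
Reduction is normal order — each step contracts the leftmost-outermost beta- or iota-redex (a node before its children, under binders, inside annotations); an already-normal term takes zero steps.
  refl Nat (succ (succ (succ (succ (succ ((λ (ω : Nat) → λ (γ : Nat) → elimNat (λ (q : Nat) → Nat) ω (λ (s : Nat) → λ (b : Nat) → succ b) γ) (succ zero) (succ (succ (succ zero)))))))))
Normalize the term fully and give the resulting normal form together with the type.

reduced normal form:
  refl Nat (succ (succ (succ (succ (succ (succ (succ (succ (succ zero)))))))))
the term's type:
  Eq Nat (succ (succ (succ (succ (succ (succ (succ (succ (succ zero))))))))) (succ (succ (succ (succ (succ (succ (succ (succ (succ zero)))))))))


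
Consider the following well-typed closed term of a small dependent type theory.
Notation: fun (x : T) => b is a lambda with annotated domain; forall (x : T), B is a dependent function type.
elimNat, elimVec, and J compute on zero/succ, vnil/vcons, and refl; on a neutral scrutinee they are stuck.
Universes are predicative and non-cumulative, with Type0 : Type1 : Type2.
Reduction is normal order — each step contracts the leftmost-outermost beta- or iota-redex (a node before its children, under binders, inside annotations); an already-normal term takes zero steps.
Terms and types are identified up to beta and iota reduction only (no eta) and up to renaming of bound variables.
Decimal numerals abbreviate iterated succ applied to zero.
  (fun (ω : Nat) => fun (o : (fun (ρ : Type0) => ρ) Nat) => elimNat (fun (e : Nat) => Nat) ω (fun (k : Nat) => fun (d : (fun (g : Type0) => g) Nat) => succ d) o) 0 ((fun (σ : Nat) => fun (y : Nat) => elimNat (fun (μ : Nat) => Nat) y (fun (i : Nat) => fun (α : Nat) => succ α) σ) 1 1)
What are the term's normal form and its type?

reduced normal form:
  2
inferred type:
  Nat


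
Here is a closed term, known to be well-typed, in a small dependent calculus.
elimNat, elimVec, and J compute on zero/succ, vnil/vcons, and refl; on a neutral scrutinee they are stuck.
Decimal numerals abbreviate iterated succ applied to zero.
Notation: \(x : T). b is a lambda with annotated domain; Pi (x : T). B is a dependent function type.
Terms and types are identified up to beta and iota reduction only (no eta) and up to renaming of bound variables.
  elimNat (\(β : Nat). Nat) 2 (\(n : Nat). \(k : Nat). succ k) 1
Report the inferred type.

type:
  Nat


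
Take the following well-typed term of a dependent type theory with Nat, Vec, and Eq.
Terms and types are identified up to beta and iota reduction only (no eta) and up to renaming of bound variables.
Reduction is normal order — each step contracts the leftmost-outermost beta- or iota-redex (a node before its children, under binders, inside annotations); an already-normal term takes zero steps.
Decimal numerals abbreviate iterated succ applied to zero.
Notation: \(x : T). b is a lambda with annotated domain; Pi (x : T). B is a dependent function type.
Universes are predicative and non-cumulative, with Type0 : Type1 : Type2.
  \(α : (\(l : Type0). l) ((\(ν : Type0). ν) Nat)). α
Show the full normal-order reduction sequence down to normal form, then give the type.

normal-order reduction:
  \(α : (\(l : Type0). l) ((\(ν : Type0). ν) Nat)). α
  ~> \(α : (\(l : Type0). l) Nat). α
  ~> \(α : Nat). α
inferred type:
  Pi (α : Nat). Nat


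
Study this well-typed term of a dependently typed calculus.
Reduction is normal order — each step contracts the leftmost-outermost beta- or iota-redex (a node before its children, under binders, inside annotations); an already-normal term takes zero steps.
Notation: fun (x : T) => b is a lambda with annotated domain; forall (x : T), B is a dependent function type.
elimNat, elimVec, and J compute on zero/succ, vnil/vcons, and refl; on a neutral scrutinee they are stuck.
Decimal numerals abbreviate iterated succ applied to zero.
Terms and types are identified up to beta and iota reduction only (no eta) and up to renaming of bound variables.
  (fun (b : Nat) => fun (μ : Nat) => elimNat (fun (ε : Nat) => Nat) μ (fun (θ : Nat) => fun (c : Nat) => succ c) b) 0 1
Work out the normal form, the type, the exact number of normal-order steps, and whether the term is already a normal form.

reduced normal form:
  1
type:
  Nat
steps to reach normal form (normal order): 3
term was already normal: no
first contracted redex: a beta-redex


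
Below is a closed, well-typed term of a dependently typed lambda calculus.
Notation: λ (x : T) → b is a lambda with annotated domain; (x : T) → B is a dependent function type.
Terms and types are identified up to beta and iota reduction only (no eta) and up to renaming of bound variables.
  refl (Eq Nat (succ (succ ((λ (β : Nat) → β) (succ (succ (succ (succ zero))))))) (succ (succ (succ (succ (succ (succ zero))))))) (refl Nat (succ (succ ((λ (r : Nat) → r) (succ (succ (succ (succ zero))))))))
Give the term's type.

the term's type:
  Eq (Eq Nat (succ (succ (succ (succ (succ (succ zero)))))) (succ (succ (succ (succ (succ (succ zero))))))) (refl Nat (succ (succ (succ (succ (succ (succ zero))))))) (refl Nat (succ (succ (succ (succ (succ (succ zero)))))))


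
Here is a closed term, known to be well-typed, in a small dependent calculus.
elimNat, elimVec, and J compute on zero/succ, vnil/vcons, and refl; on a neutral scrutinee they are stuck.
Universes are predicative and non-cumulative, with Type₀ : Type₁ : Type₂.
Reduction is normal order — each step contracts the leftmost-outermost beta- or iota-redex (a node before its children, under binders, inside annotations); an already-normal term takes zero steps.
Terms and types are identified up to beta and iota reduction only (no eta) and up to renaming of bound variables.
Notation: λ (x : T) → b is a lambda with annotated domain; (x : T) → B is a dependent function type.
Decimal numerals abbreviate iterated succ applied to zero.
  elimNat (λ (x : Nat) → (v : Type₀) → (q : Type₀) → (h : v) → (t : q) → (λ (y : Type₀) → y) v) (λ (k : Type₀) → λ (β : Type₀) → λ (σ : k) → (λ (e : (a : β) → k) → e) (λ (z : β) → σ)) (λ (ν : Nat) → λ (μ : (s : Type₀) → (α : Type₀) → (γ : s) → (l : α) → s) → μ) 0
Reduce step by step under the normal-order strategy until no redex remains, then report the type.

reduction (normal order):
  elimNat (λ (x : Nat) → (v : Type₀) → (q : Type₀) → (h : v) → (t : q) → (λ (y : Type₀) → y) v) (λ (k : Type₀) → λ (β : Type₀) → λ (σ : k) → (λ (e : (a : β) → k) → e) (λ (z : β) → σ)) (λ (ν : Nat) → λ (μ : (s : Type₀) → (α : Type₀) → (γ : s) → (l : α) → s) → μ) 0
  ~> λ (x : Type₀) → λ (v : Type₀) → λ (q : x) → (λ (h : (t : v) → x) → h) (λ (y : v) → q)
  ~> λ (x : Type₀) → λ (v : Type₀) → λ (q : x) → λ (h : v) → q
inferred type:
  (x : Type₀) → (v : Type₀) → (q : x) → (h : v) → x


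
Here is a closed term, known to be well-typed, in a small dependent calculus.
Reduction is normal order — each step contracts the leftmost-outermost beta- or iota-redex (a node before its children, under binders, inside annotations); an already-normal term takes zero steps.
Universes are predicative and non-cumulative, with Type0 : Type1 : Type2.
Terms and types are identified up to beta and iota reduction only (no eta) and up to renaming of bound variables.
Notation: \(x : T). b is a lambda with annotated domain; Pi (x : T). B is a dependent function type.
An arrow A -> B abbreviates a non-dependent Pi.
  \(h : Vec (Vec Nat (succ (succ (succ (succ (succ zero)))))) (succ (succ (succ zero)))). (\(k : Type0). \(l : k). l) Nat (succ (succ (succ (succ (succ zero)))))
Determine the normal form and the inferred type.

normal form:
  \(h : Vec (Vec Nat (succ (succ (succ (succ (succ zero)))))) (succ (succ (succ zero)))). succ (succ (succ (succ (succ zero))))
the term's type:
  Vec (Vec Nat (succ (succ (succ (succ (succ zero)))))) (succ (succ (succ zero))) -> Nat
observation: normalization takes exactly 2 steps under the normal-order strategy.


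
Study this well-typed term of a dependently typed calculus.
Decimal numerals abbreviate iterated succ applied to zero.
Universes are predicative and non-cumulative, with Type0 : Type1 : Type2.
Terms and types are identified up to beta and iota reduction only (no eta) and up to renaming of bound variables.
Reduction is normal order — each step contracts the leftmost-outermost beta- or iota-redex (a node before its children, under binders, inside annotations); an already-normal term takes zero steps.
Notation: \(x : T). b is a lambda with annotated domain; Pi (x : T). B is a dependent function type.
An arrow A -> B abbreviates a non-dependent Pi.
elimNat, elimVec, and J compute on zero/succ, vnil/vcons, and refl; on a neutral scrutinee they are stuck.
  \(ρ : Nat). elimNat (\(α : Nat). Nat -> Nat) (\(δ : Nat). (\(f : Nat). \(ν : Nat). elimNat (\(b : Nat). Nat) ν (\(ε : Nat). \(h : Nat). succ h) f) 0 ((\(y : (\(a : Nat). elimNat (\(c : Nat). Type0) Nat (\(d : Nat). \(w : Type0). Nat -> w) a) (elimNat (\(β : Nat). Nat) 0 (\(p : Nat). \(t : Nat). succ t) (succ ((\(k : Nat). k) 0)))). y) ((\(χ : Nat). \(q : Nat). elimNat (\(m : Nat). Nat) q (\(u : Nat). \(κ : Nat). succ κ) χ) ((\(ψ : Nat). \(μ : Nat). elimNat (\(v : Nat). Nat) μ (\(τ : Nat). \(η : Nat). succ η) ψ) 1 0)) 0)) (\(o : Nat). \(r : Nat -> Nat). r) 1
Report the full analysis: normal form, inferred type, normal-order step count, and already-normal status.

reduced normal form:
  \(ρ : Nat). \(α : Nat). 1
type:
  Nat -> Nat -> Nat
reduction steps (normal order): 20
term was already normal: no
first contracted redex: an elimNat iota-redex


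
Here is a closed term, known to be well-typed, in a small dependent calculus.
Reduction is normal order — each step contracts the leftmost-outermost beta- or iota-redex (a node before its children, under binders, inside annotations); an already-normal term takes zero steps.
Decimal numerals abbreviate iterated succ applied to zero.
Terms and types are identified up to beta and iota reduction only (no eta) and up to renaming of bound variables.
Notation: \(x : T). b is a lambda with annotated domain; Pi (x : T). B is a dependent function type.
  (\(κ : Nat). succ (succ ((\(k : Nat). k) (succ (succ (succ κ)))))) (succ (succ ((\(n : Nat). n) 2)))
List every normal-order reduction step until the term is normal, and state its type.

normal-order reduction:
  (\(κ : Nat). succ (succ ((\(k : Nat). k) (succ (succ (succ κ)))))) (succ (succ ((\(n : Nat). n) 2)))
  ~> succ (succ ((\(κ : Nat). κ) (succ (succ (succ (succ (succ ((\(k : Nat). k) 2))))))))
  ~> succ (succ (succ (succ (succ (succ (succ ((\(κ : Nat). κ) 2)))))))
  ~> 9
inferred type:
  Nat


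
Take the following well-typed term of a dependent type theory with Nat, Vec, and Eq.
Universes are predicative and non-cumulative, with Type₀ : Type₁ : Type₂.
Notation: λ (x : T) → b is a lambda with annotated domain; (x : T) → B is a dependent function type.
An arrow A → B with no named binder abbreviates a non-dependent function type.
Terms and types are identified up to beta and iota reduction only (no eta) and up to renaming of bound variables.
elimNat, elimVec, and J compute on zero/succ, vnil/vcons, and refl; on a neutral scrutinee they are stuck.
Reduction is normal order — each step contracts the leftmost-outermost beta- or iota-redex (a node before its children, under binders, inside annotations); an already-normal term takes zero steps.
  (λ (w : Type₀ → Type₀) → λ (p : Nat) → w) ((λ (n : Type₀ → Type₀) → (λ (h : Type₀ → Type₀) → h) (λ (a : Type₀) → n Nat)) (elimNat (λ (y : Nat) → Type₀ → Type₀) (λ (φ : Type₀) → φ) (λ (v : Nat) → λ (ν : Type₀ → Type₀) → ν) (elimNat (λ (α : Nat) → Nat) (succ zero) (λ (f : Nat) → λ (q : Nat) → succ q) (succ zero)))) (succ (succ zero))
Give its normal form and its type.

reduced normal form:
  λ (w : Type₀) → Nat
the term's type:
  Type₀ → Type₀
observation: reduction starts at a beta-redex, and 16 normal-order steps reach the normal form.


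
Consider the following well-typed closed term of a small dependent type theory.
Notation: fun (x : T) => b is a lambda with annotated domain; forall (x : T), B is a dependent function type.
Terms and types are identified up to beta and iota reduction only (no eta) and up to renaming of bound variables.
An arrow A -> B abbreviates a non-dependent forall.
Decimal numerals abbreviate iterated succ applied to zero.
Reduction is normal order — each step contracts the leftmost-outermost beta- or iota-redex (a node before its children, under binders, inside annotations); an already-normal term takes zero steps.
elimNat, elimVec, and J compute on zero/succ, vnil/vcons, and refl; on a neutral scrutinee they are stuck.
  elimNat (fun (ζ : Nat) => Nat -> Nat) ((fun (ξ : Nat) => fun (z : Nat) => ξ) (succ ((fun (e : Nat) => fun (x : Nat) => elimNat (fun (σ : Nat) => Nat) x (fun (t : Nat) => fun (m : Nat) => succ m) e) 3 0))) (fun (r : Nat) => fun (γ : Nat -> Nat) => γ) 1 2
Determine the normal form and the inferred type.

resulting normal form:
  4
the term's type:
  Nat
observation: normalization takes exactly 18 steps under the normal-order strategy.


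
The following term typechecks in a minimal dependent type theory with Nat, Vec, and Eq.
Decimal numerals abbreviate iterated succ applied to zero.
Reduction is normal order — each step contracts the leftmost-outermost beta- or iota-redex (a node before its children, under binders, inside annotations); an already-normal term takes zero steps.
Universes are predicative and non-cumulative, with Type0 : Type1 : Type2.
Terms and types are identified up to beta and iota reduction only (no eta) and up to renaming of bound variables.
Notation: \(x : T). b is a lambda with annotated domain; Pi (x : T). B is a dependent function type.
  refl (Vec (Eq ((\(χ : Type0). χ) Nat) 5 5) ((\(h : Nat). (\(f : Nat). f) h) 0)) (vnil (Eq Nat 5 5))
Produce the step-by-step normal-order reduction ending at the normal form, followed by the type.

reduction (normal order):
  refl (Vec (Eq ((\(χ : Type0). χ) Nat) 5 5) ((\(h : Nat). (\(f : Nat). f) h) 0)) (vnil (Eq Nat 5 5))
  ~> refl (Vec (Eq Nat 5 5) ((\(χ : Nat). (\(h : Nat). h) χ) 0)) (vnil (Eq Nat 5 5))
  ~> refl (Vec (Eq Nat 5 5) ((\(χ : Nat). χ) 0)) (vnil (Eq Nat 5 5))
  ~> refl (Vec (Eq Nat 5 5) 0) (vnil (Eq Nat 5 5))
type:
  Eq (Vec (Eq Nat 5 5) 0) (vnil (Eq Nat 5 5)) (vnil (Eq Nat 5 5))


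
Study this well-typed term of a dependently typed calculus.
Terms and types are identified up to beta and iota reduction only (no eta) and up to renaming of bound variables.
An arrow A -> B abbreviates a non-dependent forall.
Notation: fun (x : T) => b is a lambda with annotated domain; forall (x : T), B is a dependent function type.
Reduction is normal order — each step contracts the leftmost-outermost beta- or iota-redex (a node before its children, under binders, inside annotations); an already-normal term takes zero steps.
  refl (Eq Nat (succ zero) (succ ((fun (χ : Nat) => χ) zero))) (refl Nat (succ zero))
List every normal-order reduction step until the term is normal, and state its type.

normal-order reduction:
  refl (Eq Nat (succ zero) (succ ((fun (χ : Nat) => χ) zero))) (refl Nat (succ zero))
  ~> refl (Eq Nat (succ zero) (succ zero)) (refl Nat (succ zero))
inferred type:
  Eq (Eq Nat (succ zero) (succ zero)) (refl Nat (succ zero)) (refl Nat (succ zero))


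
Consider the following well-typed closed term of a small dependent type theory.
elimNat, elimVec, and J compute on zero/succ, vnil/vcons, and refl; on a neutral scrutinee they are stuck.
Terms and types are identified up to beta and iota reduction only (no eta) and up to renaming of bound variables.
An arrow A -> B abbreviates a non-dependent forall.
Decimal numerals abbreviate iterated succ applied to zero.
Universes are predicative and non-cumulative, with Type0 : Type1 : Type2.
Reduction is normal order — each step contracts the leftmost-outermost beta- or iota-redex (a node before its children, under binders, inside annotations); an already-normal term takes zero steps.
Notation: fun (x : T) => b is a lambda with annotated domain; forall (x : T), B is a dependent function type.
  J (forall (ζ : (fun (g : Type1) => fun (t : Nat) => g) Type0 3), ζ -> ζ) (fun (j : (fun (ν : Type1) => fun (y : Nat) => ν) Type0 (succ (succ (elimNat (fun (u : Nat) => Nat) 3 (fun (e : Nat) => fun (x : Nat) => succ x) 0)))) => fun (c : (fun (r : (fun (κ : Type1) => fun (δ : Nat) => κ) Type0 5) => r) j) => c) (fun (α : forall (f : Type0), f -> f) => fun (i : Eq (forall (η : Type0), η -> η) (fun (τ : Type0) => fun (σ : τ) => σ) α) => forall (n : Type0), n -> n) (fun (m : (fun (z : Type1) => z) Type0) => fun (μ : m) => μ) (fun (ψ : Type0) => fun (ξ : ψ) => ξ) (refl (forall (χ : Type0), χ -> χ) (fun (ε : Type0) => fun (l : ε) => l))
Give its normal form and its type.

resulting normal form:
  fun (ζ : Type0) => fun (g : ζ) => g
inferred type:
  forall (ζ : Type0), ζ -> ζ
observation: normalization takes exactly 2 steps under the normal-order strategy.


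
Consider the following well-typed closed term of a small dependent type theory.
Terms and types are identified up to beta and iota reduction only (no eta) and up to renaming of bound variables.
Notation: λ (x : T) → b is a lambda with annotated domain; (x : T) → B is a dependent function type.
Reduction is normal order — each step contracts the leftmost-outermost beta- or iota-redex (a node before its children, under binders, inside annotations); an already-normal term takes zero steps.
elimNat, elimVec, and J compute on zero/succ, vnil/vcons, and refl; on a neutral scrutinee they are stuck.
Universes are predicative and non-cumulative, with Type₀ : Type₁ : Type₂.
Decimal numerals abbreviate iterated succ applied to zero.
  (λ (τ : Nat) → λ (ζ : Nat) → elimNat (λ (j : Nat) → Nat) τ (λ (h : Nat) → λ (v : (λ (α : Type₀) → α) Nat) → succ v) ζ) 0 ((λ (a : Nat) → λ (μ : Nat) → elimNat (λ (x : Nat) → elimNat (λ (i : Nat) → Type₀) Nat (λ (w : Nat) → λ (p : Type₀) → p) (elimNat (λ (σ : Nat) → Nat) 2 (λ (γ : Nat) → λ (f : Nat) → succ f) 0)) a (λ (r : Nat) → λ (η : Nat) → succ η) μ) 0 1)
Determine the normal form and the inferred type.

resulting normal form:
  1
inferred type:
  Nat
observation: 13 normal-order steps normalize the term, beginning with a beta-redex.


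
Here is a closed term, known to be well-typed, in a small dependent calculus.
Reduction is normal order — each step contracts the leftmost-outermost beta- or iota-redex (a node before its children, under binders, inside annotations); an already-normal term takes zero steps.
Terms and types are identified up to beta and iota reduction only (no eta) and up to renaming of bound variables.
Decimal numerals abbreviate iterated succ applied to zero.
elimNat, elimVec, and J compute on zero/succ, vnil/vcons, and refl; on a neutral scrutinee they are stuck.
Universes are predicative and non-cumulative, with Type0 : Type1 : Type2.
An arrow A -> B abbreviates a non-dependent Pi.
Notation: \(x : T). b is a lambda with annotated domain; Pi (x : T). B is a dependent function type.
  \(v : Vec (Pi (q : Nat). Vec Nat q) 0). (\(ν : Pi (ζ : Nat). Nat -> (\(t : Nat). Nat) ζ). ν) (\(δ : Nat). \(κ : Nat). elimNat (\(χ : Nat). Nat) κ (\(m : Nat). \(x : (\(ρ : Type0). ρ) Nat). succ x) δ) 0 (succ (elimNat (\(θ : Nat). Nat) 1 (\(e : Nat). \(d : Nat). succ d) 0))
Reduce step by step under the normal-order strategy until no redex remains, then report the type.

reduction (normal order):
  \(v : Vec (Pi (q : Nat). Vec Nat q) 0). (\(ν : Pi (ζ : Nat). Nat -> (\(t : Nat). Nat) ζ). ν) (\(δ : Nat). \(κ : Nat). elimNat (\(χ : Nat). Nat) κ (\(m : Nat). \(x : (\(ρ : Type0). ρ) Nat). succ x) δ) 0 (succ (elimNat (\(θ : Nat). Nat) 1 (\(e : Nat). \(d : Nat). succ d) 0))
  ~> \(v : Vec (Pi (q : Nat). Vec Nat q) 0). (\(ν : Nat). \(ζ : Nat). elimNat (\(t : Nat). Nat) ζ (\(δ : Nat). \(κ : (\(χ : Type0). χ) Nat). succ κ) ν) 0 (succ (elimNat (\(m : Nat). Nat) 1 (\(x : Nat). \(ρ : Nat). succ ρ) 0))
  ~> \(v : Vec (Pi (q : Nat). Vec Nat q) 0). (\(ν : Nat). elimNat (\(ζ : Nat). Nat) ν (\(t : Nat). \(δ : (\(κ : Type0). κ) Nat). succ δ) 0) (succ (elimNat (\(χ : Nat). Nat) 1 (\(m : Nat). \(x : Nat). succ x) 0))
  ~> \(v : Vec (Pi (q : Nat). Vec Nat q) 0). elimNat (\(ν : Nat). Nat) (succ (elimNat (\(ζ : Nat). Nat) 1 (\(t : Nat). \(δ : Nat). succ δ) 0)) (\(κ : Nat). \(χ : (\(m : Type0). m) Nat). succ χ) 0
  ~> \(v : Vec (Pi (q : Nat). Vec Nat q) 0). succ (elimNat (\(ν : Nat). Nat) 1 (\(ζ : Nat). \(t : Nat). succ t) 0)
  ~> \(v : Vec (Pi (q : Nat). Vec Nat q) 0). 2
inferred type:
  Vec (Pi (v : Nat). Vec Nat v) 0 -> Nat


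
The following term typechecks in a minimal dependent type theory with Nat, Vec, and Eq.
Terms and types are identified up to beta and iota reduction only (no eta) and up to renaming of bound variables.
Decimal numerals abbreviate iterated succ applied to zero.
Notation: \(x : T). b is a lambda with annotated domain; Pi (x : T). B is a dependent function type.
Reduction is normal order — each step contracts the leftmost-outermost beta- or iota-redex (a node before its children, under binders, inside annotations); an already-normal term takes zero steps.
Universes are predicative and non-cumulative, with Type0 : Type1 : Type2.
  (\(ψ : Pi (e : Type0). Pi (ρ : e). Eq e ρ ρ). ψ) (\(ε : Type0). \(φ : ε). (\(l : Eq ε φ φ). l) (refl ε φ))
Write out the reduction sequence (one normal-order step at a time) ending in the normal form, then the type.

reduction (normal order):
  (\(ψ : Pi (e : Type0). Pi (ρ : e). Eq e ρ ρ). ψ) (\(ε : Type0). \(φ : ε). (\(l : Eq ε φ φ). l) (refl ε φ))
  ~> \(ψ : Type0). \(e : ψ). (\(ρ : Eq ψ e e). ρ) (refl ψ e)
  ~> \(ψ : Type0). \(e : ψ). refl ψ e
the term's type:
  Pi (ψ : Type0). Pi (e : ψ). Eq ψ e e


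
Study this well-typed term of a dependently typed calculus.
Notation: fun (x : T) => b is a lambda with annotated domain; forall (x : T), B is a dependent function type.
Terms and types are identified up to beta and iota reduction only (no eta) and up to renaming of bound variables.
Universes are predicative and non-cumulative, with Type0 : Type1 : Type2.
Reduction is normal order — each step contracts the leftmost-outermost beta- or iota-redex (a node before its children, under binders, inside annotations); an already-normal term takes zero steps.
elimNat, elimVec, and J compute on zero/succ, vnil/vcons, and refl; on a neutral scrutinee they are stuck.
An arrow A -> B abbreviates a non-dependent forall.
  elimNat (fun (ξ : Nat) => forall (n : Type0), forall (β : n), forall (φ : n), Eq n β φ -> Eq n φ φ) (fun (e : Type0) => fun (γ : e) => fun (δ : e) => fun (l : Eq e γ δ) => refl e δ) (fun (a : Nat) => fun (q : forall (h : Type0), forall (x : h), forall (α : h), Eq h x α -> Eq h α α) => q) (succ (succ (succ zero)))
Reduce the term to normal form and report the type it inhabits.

resulting normal form:
  fun (ξ : Type0) => fun (n : ξ) => fun (β : ξ) => fun (φ : Eq ξ n β) => refl ξ β
type:
  forall (ξ : Type0), forall (n : ξ), forall (β : ξ), Eq ξ n β -> Eq ξ β β
observation: the term reaches its normal form after 10 normal-order steps.


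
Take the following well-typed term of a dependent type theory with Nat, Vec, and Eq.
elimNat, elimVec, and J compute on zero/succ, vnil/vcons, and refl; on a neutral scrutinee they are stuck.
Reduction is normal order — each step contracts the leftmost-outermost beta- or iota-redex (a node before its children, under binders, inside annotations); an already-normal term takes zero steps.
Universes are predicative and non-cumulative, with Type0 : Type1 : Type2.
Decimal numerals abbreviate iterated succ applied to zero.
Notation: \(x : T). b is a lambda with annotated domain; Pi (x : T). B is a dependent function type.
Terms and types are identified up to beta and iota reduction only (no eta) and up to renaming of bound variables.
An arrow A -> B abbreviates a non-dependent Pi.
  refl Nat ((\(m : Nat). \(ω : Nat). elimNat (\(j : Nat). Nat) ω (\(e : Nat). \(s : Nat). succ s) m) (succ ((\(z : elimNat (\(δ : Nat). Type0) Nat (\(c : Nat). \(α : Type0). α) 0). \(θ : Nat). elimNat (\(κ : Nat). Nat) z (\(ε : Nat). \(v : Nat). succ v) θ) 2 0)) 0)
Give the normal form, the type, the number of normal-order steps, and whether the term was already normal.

resulting normal form:
  refl Nat 3
inferred type:
  Eq Nat 3 3
steps to reach normal form (normal order): 15
term was already normal: no
first contracted redex: a beta-redex


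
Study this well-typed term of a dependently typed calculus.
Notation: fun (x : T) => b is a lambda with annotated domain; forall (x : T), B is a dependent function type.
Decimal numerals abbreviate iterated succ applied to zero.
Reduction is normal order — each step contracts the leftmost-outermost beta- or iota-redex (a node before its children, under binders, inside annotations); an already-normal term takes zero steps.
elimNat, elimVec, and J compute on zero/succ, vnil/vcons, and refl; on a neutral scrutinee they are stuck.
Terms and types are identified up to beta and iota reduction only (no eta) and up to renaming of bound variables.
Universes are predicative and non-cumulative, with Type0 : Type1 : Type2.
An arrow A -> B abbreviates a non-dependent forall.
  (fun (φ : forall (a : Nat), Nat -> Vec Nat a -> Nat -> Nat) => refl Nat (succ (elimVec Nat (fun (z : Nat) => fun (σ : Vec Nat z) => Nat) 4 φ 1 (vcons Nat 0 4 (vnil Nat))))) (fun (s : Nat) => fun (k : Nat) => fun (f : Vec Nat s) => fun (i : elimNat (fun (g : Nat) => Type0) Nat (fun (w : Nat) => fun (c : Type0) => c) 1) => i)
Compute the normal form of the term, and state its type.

resulting normal form:
  refl Nat 5
inferred type:
  Eq Nat 5 5
observation: the leftmost-outermost redex is a beta-redex, and normalization takes 7 steps.
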